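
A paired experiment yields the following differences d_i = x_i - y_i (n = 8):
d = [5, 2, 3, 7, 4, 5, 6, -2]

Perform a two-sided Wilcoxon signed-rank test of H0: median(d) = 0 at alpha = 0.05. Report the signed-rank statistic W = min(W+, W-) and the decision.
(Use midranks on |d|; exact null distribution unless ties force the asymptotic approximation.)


Step 1: Drop any zero differences (none here) and take |d_i|.
|d| = [5, 2, 3, 7, 4, 5, 6, 2]
Step 2: Midrank |d_i| (ties get averaged ranks).
ranks: |5|->5.5, |2|->1.5, |3|->3, |7|->8, |4|->4, |5|->5.5, |6|->7, |2|->1.5
Step 3: Attach original signs; sum ranks with positive sign and with negative sign.
W+ = 5.5 + 1.5 + 3 + 8 + 4 + 5.5 + 7 = 34.5
W- = 1.5 = 1.5
(Check: W+ + W- = 36 should equal n(n+1)/2 = 36.)
Step 4: Test statistic W = min(W+, W-) = 1.5.
Step 5: Ties in |d|, so use the tie-corrected normal approximation.
        E[W] = n(n+1)/4 = 8*9/4 = 18.
        Tie groups: |d|=2 (t=2), |d|=5 (t=2); sum(t^3 - t) = 12.
        Var[W] = n(n+1)(2n+1)/24 - sum(t^3-t)/48 = 1224/24 - 12/48 = 50.75.
        z = (W - E[W]) / sqrt(Var[W]) = (1.5 - 18) / 7.1239 = -2.3161.
        Two-sided p = 2*Phi(z) = 0.020550.
Step 6: alpha = 0.05. reject H0.

W+ = 34.5, W- = 1.5, W = min = 1.5, p = 0.020550, reject H0.


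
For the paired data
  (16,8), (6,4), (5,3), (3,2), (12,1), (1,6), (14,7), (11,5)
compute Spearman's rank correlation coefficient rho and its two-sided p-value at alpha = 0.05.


Step 1: Rank x and y separately (midranks; no ties here).
rank(x): 16->8, 6->4, 5->3, 3->2, 12->6, 1->1, 14->7, 11->5
rank(y): 8->8, 4->4, 3->3, 2->2, 1->1, 6->6, 7->7, 5->5
Step 2: d_i = R_x(i) - R_y(i); compute d_i^2.
  (8-8)^2=0, (4-4)^2=0, (3-3)^2=0, (2-2)^2=0, (6-1)^2=25, (1-6)^2=25, (7-7)^2=0, (5-5)^2=0
sum(d^2) = 50.
Step 3: rho = 1 - 6*50 / (8*(8^2 - 1)) = 1 - 300/504 = 0.404762.
Step 4: Under H0, t = rho * sqrt((n-2)/(1-rho^2)) = 1.0842 ~ t(6).
Step 5: Two-sided p-value from the t-distribution with 6 df = 0.319889.
Step 6: alpha = 0.05. fail to reject H0.

rho = 0.4048, p = 0.319889, fail to reject H0 at alpha = 0.05.


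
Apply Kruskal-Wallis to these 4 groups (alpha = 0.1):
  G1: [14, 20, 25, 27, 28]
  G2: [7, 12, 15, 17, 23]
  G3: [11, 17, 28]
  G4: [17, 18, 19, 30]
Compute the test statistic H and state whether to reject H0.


Step 1: Combine all N = 17 observations and assign midranks.
sorted (value, group, rank): (7,G2,1), (11,G3,2), (12,G2,3), (14,G1,4), (15,G2,5), (17,G2,7), (17,G3,7), (17,G4,7), (18,G4,9), (19,G4,10), (20,G1,11), (23,G2,12), (25,G1,13), (27,G1,14), (28,G1,15.5), (28,G3,15.5), (30,G4,17)
Step 2: Sum ranks within each group.
R_1 = 57.5 (n_1 = 5)
R_2 = 28 (n_2 = 5)
R_3 = 24.5 (n_3 = 3)
R_4 = 43 (n_4 = 4)
Step 3: H = 12/(N(N+1)) * sum(R_i^2/n_i) - 3(N+1)
     = 12/(17*18) * (57.5^2/5 + 28^2/5 + 24.5^2/3 + 43^2/4) - 3*18
     = 0.039216 * 1480.38 - 54
     = 4.054248.
Step 4: Ties present; correction factor C = 1 - 30/(17^3 - 17) = 0.993873. Corrected H = 4.054248 / 0.993873 = 4.079244.
Step 5: Under H0, H ~ chi^2(3); p-value = 0.253033.
Step 6: alpha = 0.1. fail to reject H0.

H = 4.0792, df = 3, p = 0.253033, fail to reject H0.


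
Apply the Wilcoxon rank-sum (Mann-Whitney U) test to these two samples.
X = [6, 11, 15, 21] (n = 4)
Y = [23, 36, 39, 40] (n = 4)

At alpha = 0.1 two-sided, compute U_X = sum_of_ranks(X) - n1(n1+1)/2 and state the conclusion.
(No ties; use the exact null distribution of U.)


Step 1: Combine and sort all 8 observations; assign midranks.
sorted (value, group): (6,X), (11,X), (15,X), (21,X), (23,Y), (36,Y), (39,Y), (40,Y)
ranks: 6->1, 11->2, 15->3, 21->4, 23->5, 36->6, 39->7, 40->8
Step 2: Rank sum for X: R1 = 1 + 2 + 3 + 4 = 10.
Step 3: U_X = R1 - n1(n1+1)/2 = 10 - 4*5/2 = 10 - 10 = 0.
       U_Y = n1*n2 - U_X = 16 - 0 = 16.
Step 4: No ties, so the exact null distribution of U (based on enumerating the C(8,4) = 70 equally likely rank assignments) gives the two-sided p-value.
Step 5: p-value = 0.028571; compare to alpha = 0.1. reject H0.

U_X = 0, p = 0.028571, reject H0 at alpha = 0.1.


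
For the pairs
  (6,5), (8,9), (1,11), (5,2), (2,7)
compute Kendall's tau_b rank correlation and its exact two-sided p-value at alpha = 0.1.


Step 1: Enumerate the 10 unordered pairs (i,j) with i<j and classify each by sign(x_j-x_i) * sign(y_j-y_i).
  (1,2):dx=+2,dy=+4->C; (1,3):dx=-5,dy=+6->D; (1,4):dx=-1,dy=-3->C; (1,5):dx=-4,dy=+2->D
  (2,3):dx=-7,dy=+2->D; (2,4):dx=-3,dy=-7->C; (2,5):dx=-6,dy=-2->C; (3,4):dx=+4,dy=-9->D
  (3,5):dx=+1,dy=-4->D; (4,5):dx=-3,dy=+5->D
Step 2: C = 4, D = 6, total pairs = 10.
Step 3: tau = (C - D)/(n(n-1)/2) = (4 - 6)/10 = -0.200000.
Step 4: Exact two-sided p-value (enumerate n! = 120 permutations of y under H0): p = 0.816667.
Step 5: alpha = 0.1. fail to reject H0.

tau_b = -0.2000 (C=4, D=6), p = 0.816667, fail to reject H0.


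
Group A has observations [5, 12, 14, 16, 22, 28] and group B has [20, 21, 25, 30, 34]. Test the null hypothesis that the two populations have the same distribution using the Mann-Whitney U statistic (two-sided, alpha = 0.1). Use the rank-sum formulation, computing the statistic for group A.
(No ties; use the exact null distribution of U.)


Step 1: Combine and sort all 11 observations; assign midranks.
sorted (value, group): (5,X), (12,X), (14,X), (16,X), (20,Y), (21,Y), (22,X), (25,Y), (28,X), (30,Y), (34,Y)
ranks: 5->1, 12->2, 14->3, 16->4, 20->5, 21->6, 22->7, 25->8, 28->9, 30->10, 34->11
Step 2: Rank sum for X: R1 = 1 + 2 + 3 + 4 + 7 + 9 = 26.
Step 3: U_X = R1 - n1(n1+1)/2 = 26 - 6*7/2 = 26 - 21 = 5.
       U_Y = n1*n2 - U_X = 30 - 5 = 25.
Step 4: No ties, so the exact null distribution of U (based on enumerating the C(11,6) = 462 equally likely rank assignments) gives the two-sided p-value.
Step 5: p-value = 0.082251; compare to alpha = 0.1. reject H0.

U_X = 5, p = 0.082251, reject H0 at alpha = 0.1.


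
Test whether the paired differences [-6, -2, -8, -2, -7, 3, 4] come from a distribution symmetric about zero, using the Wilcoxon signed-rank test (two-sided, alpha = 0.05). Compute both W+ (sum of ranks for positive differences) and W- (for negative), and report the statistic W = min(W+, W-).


Step 1: Drop any zero differences (none here) and take |d_i|.
|d| = [6, 2, 8, 2, 7, 3, 4]
Step 2: Midrank |d_i| (ties get averaged ranks).
ranks: |6|->5, |2|->1.5, |8|->7, |2|->1.5, |7|->6, |3|->3, |4|->4
Step 3: Attach original signs; sum ranks with positive sign and with negative sign.
W+ = 3 + 4 = 7
W- = 5 + 1.5 + 7 + 1.5 + 6 = 21
(Check: W+ + W- = 28 should equal n(n+1)/2 = 28.)
Step 4: Test statistic W = min(W+, W-) = 7.
Step 5: Ties in |d|, so use the tie-corrected normal approximation.
        E[W] = n(n+1)/4 = 7*8/4 = 14.
        Tie groups: |d|=2 (t=2); sum(t^3 - t) = 6.
        Var[W] = n(n+1)(2n+1)/24 - sum(t^3-t)/48 = 840/24 - 6/48 = 34.875.
        z = (W - E[W]) / sqrt(Var[W]) = (7 - 14) / 5.9055 = -1.1853.
        Two-sided p = 2*Phi(z) = 0.235885.
Step 6: alpha = 0.05. fail to reject H0.

W+ = 7, W- = 21, W = min = 7, p = 0.235885, fail to reject H0.


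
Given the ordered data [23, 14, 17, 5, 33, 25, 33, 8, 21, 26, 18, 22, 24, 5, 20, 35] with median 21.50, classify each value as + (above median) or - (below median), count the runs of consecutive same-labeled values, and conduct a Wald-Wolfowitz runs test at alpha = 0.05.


Step 1: Compute median = 21.50; label A = above, B = below.
Labels in order: ABBBAAABBABAABBA  (n_A = 8, n_B = 8)
Step 2: Count runs R = 9.
Step 3: Under H0 (random ordering), E[R] = 2*n_A*n_B/(n_A+n_B) + 1 = 2*8*8/16 + 1 = 9.0000.
        Var[R] = 2*n_A*n_B*(2*n_A*n_B - n_A - n_B) / ((n_A+n_B)^2 * (n_A+n_B-1)) = 14336/3840 = 3.7333.
        SD[R] = 1.9322.
Step 4: R = E[R], so z = 0 with no continuity correction.
Step 5: Two-sided p-value via normal approximation = 2*(1 - Phi(|z|)) = 1.000000.
Step 6: alpha = 0.05. fail to reject H0.

R = 9, z = 0.0000, p = 1.000000, fail to reject H0.


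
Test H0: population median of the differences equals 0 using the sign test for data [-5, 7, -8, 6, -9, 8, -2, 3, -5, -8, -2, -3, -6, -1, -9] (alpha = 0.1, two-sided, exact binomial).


Step 1: Discard zero differences. Original n = 15; n_eff = number of nonzero differences = 15.
Nonzero differences (with sign): -5, +7, -8, +6, -9, +8, -2, +3, -5, -8, -2, -3, -6, -1, -9
Step 2: Count signs: positive = 4, negative = 11.
Step 3: Under H0: P(positive) = 0.5, so the number of positives S ~ Bin(15, 0.5).
Step 4: Two-sided exact p-value = sum of Bin(15,0.5) probabilities at or below the observed probability = 0.118469.
Step 5: alpha = 0.1. fail to reject H0.

n_eff = 15, pos = 4, neg = 11, p = 0.118469, fail to reject H0.


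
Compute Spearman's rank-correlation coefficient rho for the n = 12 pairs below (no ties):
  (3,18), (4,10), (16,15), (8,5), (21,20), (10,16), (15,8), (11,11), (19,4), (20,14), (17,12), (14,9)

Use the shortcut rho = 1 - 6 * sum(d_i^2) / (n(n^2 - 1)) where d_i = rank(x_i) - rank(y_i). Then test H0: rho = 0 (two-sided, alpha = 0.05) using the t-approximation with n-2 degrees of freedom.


Step 1: Rank x and y separately (midranks; no ties here).
rank(x): 3->1, 4->2, 16->8, 8->3, 21->12, 10->4, 15->7, 11->5, 19->10, 20->11, 17->9, 14->6
rank(y): 18->11, 10->5, 15->9, 5->2, 20->12, 16->10, 8->3, 11->6, 4->1, 14->8, 12->7, 9->4
Step 2: d_i = R_x(i) - R_y(i); compute d_i^2.
  (1-11)^2=100, (2-5)^2=9, (8-9)^2=1, (3-2)^2=1, (12-12)^2=0, (4-10)^2=36, (7-3)^2=16, (5-6)^2=1, (10-1)^2=81, (11-8)^2=9, (9-7)^2=4, (6-4)^2=4
sum(d^2) = 262.
Step 3: rho = 1 - 6*262 / (12*(12^2 - 1)) = 1 - 1572/1716 = 0.083916.
Step 4: Under H0, t = rho * sqrt((n-2)/(1-rho^2)) = 0.2663 ~ t(10).
Step 5: Two-sided p-value from the t-distribution with 10 df = 0.795415.
Step 6: alpha = 0.05. fail to reject H0.

rho = 0.0839, p = 0.795415, fail to reject H0 at alpha = 0.05.


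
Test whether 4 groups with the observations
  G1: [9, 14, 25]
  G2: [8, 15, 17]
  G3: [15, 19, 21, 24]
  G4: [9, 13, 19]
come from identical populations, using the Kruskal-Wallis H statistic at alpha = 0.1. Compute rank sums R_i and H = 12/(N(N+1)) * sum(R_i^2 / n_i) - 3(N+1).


Step 1: Combine all N = 13 observations and assign midranks.
sorted (value, group, rank): (8,G2,1), (9,G1,2.5), (9,G4,2.5), (13,G4,4), (14,G1,5), (15,G2,6.5), (15,G3,6.5), (17,G2,8), (19,G3,9.5), (19,G4,9.5), (21,G3,11), (24,G3,12), (25,G1,13)
Step 2: Sum ranks within each group.
R_1 = 20.5 (n_1 = 3)
R_2 = 15.5 (n_2 = 3)
R_3 = 39 (n_3 = 4)
R_4 = 16 (n_4 = 3)
Step 3: H = 12/(N(N+1)) * sum(R_i^2/n_i) - 3(N+1)
     = 12/(13*14) * (20.5^2/3 + 15.5^2/3 + 39^2/4 + 16^2/3) - 3*14
     = 0.065934 * 685.75 - 42
     = 3.214286.
Step 4: Ties present; correction factor C = 1 - 18/(13^3 - 13) = 0.991758. Corrected H = 3.214286 / 0.991758 = 3.240997.
Step 5: Under H0, H ~ chi^2(3); p-value = 0.355940.
Step 6: alpha = 0.1. fail to reject H0.

H = 3.2410, df = 3, p = 0.355940, fail to reject H0.


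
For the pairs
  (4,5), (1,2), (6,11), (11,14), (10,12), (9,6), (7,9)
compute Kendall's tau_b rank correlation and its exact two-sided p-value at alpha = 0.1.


Step 1: Enumerate the 21 unordered pairs (i,j) with i<j and classify each by sign(x_j-x_i) * sign(y_j-y_i).
  (1,2):dx=-3,dy=-3->C; (1,3):dx=+2,dy=+6->C; (1,4):dx=+7,dy=+9->C; (1,5):dx=+6,dy=+7->C
  (1,6):dx=+5,dy=+1->C; (1,7):dx=+3,dy=+4->C; (2,3):dx=+5,dy=+9->C; (2,4):dx=+10,dy=+12->C
  (2,5):dx=+9,dy=+10->C; (2,6):dx=+8,dy=+4->C; (2,7):dx=+6,dy=+7->C; (3,4):dx=+5,dy=+3->C
  (3,5):dx=+4,dy=+1->C; (3,6):dx=+3,dy=-5->D; (3,7):dx=+1,dy=-2->D; (4,5):dx=-1,dy=-2->C
  (4,6):dx=-2,dy=-8->C; (4,7):dx=-4,dy=-5->C; (5,6):dx=-1,dy=-6->C; (5,7):dx=-3,dy=-3->C
  (6,7):dx=-2,dy=+3->D
Step 2: C = 18, D = 3, total pairs = 21.
Step 3: tau = (C - D)/(n(n-1)/2) = (18 - 3)/21 = 0.714286.
Step 4: Exact two-sided p-value (enumerate n! = 5040 permutations of y under H0): p = 0.030159.
Step 5: alpha = 0.1. reject H0.

tau_b = 0.7143 (C=18, D=3), p = 0.030159, reject H0.


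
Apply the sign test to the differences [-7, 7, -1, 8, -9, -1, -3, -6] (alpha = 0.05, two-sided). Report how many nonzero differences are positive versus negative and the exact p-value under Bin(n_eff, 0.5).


Step 1: Discard zero differences. Original n = 8; n_eff = number of nonzero differences = 8.
Nonzero differences (with sign): -7, +7, -1, +8, -9, -1, -3, -6
Step 2: Count signs: positive = 2, negative = 6.
Step 3: Under H0: P(positive) = 0.5, so the number of positives S ~ Bin(8, 0.5).
Step 4: Two-sided exact p-value = sum of Bin(8,0.5) probabilities at or below the observed probability = 0.289062.
Step 5: alpha = 0.05. fail to reject H0.

n_eff = 8, pos = 2, neg = 6, p = 0.289062, fail to reject H0.


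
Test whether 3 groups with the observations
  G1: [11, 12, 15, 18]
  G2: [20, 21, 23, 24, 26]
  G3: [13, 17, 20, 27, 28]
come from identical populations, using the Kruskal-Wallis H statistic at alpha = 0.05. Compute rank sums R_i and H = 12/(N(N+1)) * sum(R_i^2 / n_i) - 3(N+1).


Step 1: Combine all N = 14 observations and assign midranks.
sorted (value, group, rank): (11,G1,1), (12,G1,2), (13,G3,3), (15,G1,4), (17,G3,5), (18,G1,6), (20,G2,7.5), (20,G3,7.5), (21,G2,9), (23,G2,10), (24,G2,11), (26,G2,12), (27,G3,13), (28,G3,14)
Step 2: Sum ranks within each group.
R_1 = 13 (n_1 = 4)
R_2 = 49.5 (n_2 = 5)
R_3 = 42.5 (n_3 = 5)
Step 3: H = 12/(N(N+1)) * sum(R_i^2/n_i) - 3(N+1)
     = 12/(14*15) * (13^2/4 + 49.5^2/5 + 42.5^2/5) - 3*15
     = 0.057143 * 893.55 - 45
     = 6.060000.
Step 4: Ties present; correction factor C = 1 - 6/(14^3 - 14) = 0.997802. Corrected H = 6.060000 / 0.997802 = 6.073348.
Step 5: Under H0, H ~ chi^2(2); p-value = 0.047994.
Step 6: alpha = 0.05. reject H0.

H = 6.0733, df = 2, p = 0.047994, reject H0.


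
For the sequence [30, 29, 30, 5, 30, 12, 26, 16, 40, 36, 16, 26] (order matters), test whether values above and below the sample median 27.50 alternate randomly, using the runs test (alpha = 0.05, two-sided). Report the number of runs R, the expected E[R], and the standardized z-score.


Step 1: Compute median = 27.50; label A = above, B = below.
Labels in order: AAABABBBAABB  (n_A = 6, n_B = 6)
Step 2: Count runs R = 6.
Step 3: Under H0 (random ordering), E[R] = 2*n_A*n_B/(n_A+n_B) + 1 = 2*6*6/12 + 1 = 7.0000.
        Var[R] = 2*n_A*n_B*(2*n_A*n_B - n_A - n_B) / ((n_A+n_B)^2 * (n_A+n_B-1)) = 4320/1584 = 2.7273.
        SD[R] = 1.6514.
Step 4: Continuity-corrected z = (R + 0.5 - E[R]) / SD[R] = (6 + 0.5 - 7.0000) / 1.6514 = -0.3028.
Step 5: Two-sided p-value via normal approximation = 2*(1 - Phi(|z|)) = 0.762069.
Step 6: alpha = 0.05. fail to reject H0.

R = 6, z = -0.3028, p = 0.762069, fail to reject H0.


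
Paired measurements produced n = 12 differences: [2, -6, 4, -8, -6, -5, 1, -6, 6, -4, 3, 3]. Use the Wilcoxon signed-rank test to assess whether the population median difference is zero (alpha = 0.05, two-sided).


Step 1: Drop any zero differences (none here) and take |d_i|.
|d| = [2, 6, 4, 8, 6, 5, 1, 6, 6, 4, 3, 3]
Step 2: Midrank |d_i| (ties get averaged ranks).
ranks: |2|->2, |6|->9.5, |4|->5.5, |8|->12, |6|->9.5, |5|->7, |1|->1, |6|->9.5, |6|->9.5, |4|->5.5, |3|->3.5, |3|->3.5
Step 3: Attach original signs; sum ranks with positive sign and with negative sign.
W+ = 2 + 5.5 + 1 + 9.5 + 3.5 + 3.5 = 25
W- = 9.5 + 12 + 9.5 + 7 + 9.5 + 5.5 = 53
(Check: W+ + W- = 78 should equal n(n+1)/2 = 78.)
Step 4: Test statistic W = min(W+, W-) = 25.
Step 5: Ties in |d|, so use the tie-corrected normal approximation.
        E[W] = n(n+1)/4 = 12*13/4 = 39.
        Tie groups: |d|=3 (t=2), |d|=4 (t=2), |d|=6 (t=4); sum(t^3 - t) = 72.
        Var[W] = n(n+1)(2n+1)/24 - sum(t^3-t)/48 = 3900/24 - 72/48 = 161.
        z = (W - E[W]) / sqrt(Var[W]) = (25 - 39) / 12.6886 = -1.1034.
        Two-sided p = 2*Phi(z) = 0.269873.
Step 6: alpha = 0.05. fail to reject H0.

W+ = 25, W- = 53, W = min = 25, p = 0.269873, fail to reject H0.


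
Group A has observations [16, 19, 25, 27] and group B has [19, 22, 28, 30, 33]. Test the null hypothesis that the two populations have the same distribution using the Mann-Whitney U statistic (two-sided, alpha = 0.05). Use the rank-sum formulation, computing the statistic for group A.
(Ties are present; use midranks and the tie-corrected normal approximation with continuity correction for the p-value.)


Step 1: Combine and sort all 9 observations; assign midranks.
sorted (value, group): (16,X), (19,X), (19,Y), (22,Y), (25,X), (27,X), (28,Y), (30,Y), (33,Y)
ranks: 16->1, 19->2.5, 19->2.5, 22->4, 25->5, 27->6, 28->7, 30->8, 33->9
Step 2: Rank sum for X: R1 = 1 + 2.5 + 5 + 6 = 14.5.
Step 3: U_X = R1 - n1(n1+1)/2 = 14.5 - 4*5/2 = 14.5 - 10 = 4.5.
       U_Y = n1*n2 - U_X = 20 - 4.5 = 15.5.
Step 4: Ties are present, so use the tie-corrected normal approximation (with continuity correction) for the p-value.
Step 5: p-value = 0.218742; compare to alpha = 0.05. fail to reject H0.

U_X = 4.5, p = 0.218742, fail to reject H0 at alpha = 0.05.


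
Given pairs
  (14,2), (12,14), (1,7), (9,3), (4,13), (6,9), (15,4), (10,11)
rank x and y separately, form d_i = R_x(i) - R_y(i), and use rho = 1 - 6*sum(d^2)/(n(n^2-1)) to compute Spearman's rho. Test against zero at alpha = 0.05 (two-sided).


Step 1: Rank x and y separately (midranks; no ties here).
rank(x): 14->7, 12->6, 1->1, 9->4, 4->2, 6->3, 15->8, 10->5
rank(y): 2->1, 14->8, 7->4, 3->2, 13->7, 9->5, 4->3, 11->6
Step 2: d_i = R_x(i) - R_y(i); compute d_i^2.
  (7-1)^2=36, (6-8)^2=4, (1-4)^2=9, (4-2)^2=4, (2-7)^2=25, (3-5)^2=4, (8-3)^2=25, (5-6)^2=1
sum(d^2) = 108.
Step 3: rho = 1 - 6*108 / (8*(8^2 - 1)) = 1 - 648/504 = -0.285714.
Step 4: Under H0, t = rho * sqrt((n-2)/(1-rho^2)) = -0.7303 ~ t(6).
Step 5: Two-sided p-value from the t-distribution with 6 df = 0.492726.
Step 6: alpha = 0.05. fail to reject H0.

rho = -0.2857, p = 0.492726, fail to reject H0 at alpha = 0.05.


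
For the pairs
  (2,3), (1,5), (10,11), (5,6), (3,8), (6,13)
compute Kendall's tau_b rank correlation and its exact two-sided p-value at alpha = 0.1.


Step 1: Enumerate the 15 unordered pairs (i,j) with i<j and classify each by sign(x_j-x_i) * sign(y_j-y_i).
  (1,2):dx=-1,dy=+2->D; (1,3):dx=+8,dy=+8->C; (1,4):dx=+3,dy=+3->C; (1,5):dx=+1,dy=+5->C
  (1,6):dx=+4,dy=+10->C; (2,3):dx=+9,dy=+6->C; (2,4):dx=+4,dy=+1->C; (2,5):dx=+2,dy=+3->C
  (2,6):dx=+5,dy=+8->C; (3,4):dx=-5,dy=-5->C; (3,5):dx=-7,dy=-3->C; (3,6):dx=-4,dy=+2->D
  (4,5):dx=-2,dy=+2->D; (4,6):dx=+1,dy=+7->C; (5,6):dx=+3,dy=+5->C
Step 2: C = 12, D = 3, total pairs = 15.
Step 3: tau = (C - D)/(n(n-1)/2) = (12 - 3)/15 = 0.600000.
Step 4: Exact two-sided p-value (enumerate n! = 720 permutations of y under H0): p = 0.136111.
Step 5: alpha = 0.1. fail to reject H0.

tau_b = 0.6000 (C=12, D=3), p = 0.136111, fail to reject H0.


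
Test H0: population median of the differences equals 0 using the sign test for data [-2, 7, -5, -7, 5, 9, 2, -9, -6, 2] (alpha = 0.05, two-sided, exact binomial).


Step 1: Discard zero differences. Original n = 10; n_eff = number of nonzero differences = 10.
Nonzero differences (with sign): -2, +7, -5, -7, +5, +9, +2, -9, -6, +2
Step 2: Count signs: positive = 5, negative = 5.
Step 3: Under H0: P(positive) = 0.5, so the number of positives S ~ Bin(10, 0.5).
Step 4: Two-sided exact p-value = sum of Bin(10,0.5) probabilities at or below the observed probability = 1.000000.
Step 5: alpha = 0.05. fail to reject H0.

n_eff = 10, pos = 5, neg = 5, p = 1.000000, fail to reject H0.


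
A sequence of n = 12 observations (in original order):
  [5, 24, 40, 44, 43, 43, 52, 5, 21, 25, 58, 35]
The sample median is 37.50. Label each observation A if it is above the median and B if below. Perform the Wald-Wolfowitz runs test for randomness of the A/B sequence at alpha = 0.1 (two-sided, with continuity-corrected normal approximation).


Step 1: Compute median = 37.50; label A = above, B = below.
Labels in order: BBAAAAABBBAB  (n_A = 6, n_B = 6)
Step 2: Count runs R = 5.
Step 3: Under H0 (random ordering), E[R] = 2*n_A*n_B/(n_A+n_B) + 1 = 2*6*6/12 + 1 = 7.0000.
        Var[R] = 2*n_A*n_B*(2*n_A*n_B - n_A - n_B) / ((n_A+n_B)^2 * (n_A+n_B-1)) = 4320/1584 = 2.7273.
        SD[R] = 1.6514.
Step 4: Continuity-corrected z = (R + 0.5 - E[R]) / SD[R] = (5 + 0.5 - 7.0000) / 1.6514 = -0.9083.
Step 5: Two-sided p-value via normal approximation = 2*(1 - Phi(|z|)) = 0.363722.
Step 6: alpha = 0.1. fail to reject H0.

R = 5, z = -0.9083, p = 0.363722, fail to reject H0.


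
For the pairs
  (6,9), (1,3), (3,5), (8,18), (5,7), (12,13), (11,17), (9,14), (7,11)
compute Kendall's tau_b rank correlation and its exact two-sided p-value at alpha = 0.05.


Step 1: Enumerate the 36 unordered pairs (i,j) with i<j and classify each by sign(x_j-x_i) * sign(y_j-y_i).
  (1,2):dx=-5,dy=-6->C; (1,3):dx=-3,dy=-4->C; (1,4):dx=+2,dy=+9->C; (1,5):dx=-1,dy=-2->C
  (1,6):dx=+6,dy=+4->C; (1,7):dx=+5,dy=+8->C; (1,8):dx=+3,dy=+5->C; (1,9):dx=+1,dy=+2->C
  (2,3):dx=+2,dy=+2->C; (2,4):dx=+7,dy=+15->C; (2,5):dx=+4,dy=+4->C; (2,6):dx=+11,dy=+10->C
  (2,7):dx=+10,dy=+14->C; (2,8):dx=+8,dy=+11->C; (2,9):dx=+6,dy=+8->C; (3,4):dx=+5,dy=+13->C
  (3,5):dx=+2,dy=+2->C; (3,6):dx=+9,dy=+8->C; (3,7):dx=+8,dy=+12->C; (3,8):dx=+6,dy=+9->C
  (3,9):dx=+4,dy=+6->C; (4,5):dx=-3,dy=-11->C; (4,6):dx=+4,dy=-5->D; (4,7):dx=+3,dy=-1->D
  (4,8):dx=+1,dy=-4->D; (4,9):dx=-1,dy=-7->C; (5,6):dx=+7,dy=+6->C; (5,7):dx=+6,dy=+10->C
  (5,8):dx=+4,dy=+7->C; (5,9):dx=+2,dy=+4->C; (6,7):dx=-1,dy=+4->D; (6,8):dx=-3,dy=+1->D
  (6,9):dx=-5,dy=-2->C; (7,8):dx=-2,dy=-3->C; (7,9):dx=-4,dy=-6->C; (8,9):dx=-2,dy=-3->C
Step 2: C = 31, D = 5, total pairs = 36.
Step 3: tau = (C - D)/(n(n-1)/2) = (31 - 5)/36 = 0.722222.
Step 4: Exact two-sided p-value (enumerate n! = 362880 permutations of y under H0): p = 0.005886.
Step 5: alpha = 0.05. reject H0.

tau_b = 0.7222 (C=31, D=5), p = 0.005886, reject H0.


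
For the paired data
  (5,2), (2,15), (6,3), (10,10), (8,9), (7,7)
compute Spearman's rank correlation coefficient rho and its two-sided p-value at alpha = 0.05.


Step 1: Rank x and y separately (midranks; no ties here).
rank(x): 5->2, 2->1, 6->3, 10->6, 8->5, 7->4
rank(y): 2->1, 15->6, 3->2, 10->5, 9->4, 7->3
Step 2: d_i = R_x(i) - R_y(i); compute d_i^2.
  (2-1)^2=1, (1-6)^2=25, (3-2)^2=1, (6-5)^2=1, (5-4)^2=1, (4-3)^2=1
sum(d^2) = 30.
Step 3: rho = 1 - 6*30 / (6*(6^2 - 1)) = 1 - 180/210 = 0.142857.
Step 4: Under H0, t = rho * sqrt((n-2)/(1-rho^2)) = 0.2887 ~ t(4).
Step 5: Two-sided p-value from the t-distribution with 4 df = 0.787172.
Step 6: alpha = 0.05. fail to reject H0.

rho = 0.1429, p = 0.787172, fail to reject H0 at alpha = 0.05.


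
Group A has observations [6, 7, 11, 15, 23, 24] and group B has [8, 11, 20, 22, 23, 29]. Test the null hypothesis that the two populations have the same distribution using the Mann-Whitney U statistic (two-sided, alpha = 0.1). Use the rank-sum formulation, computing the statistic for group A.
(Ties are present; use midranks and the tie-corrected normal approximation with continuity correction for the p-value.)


Step 1: Combine and sort all 12 observations; assign midranks.
sorted (value, group): (6,X), (7,X), (8,Y), (11,X), (11,Y), (15,X), (20,Y), (22,Y), (23,X), (23,Y), (24,X), (29,Y)
ranks: 6->1, 7->2, 8->3, 11->4.5, 11->4.5, 15->6, 20->7, 22->8, 23->9.5, 23->9.5, 24->11, 29->12
Step 2: Rank sum for X: R1 = 1 + 2 + 4.5 + 6 + 9.5 + 11 = 34.
Step 3: U_X = R1 - n1(n1+1)/2 = 34 - 6*7/2 = 34 - 21 = 13.
       U_Y = n1*n2 - U_X = 36 - 13 = 23.
Step 4: Ties are present, so use the tie-corrected normal approximation (with continuity correction) for the p-value.
Step 5: p-value = 0.469613; compare to alpha = 0.1. fail to reject H0.

U_X = 13, p = 0.469613, fail to reject H0 at alpha = 0.1.


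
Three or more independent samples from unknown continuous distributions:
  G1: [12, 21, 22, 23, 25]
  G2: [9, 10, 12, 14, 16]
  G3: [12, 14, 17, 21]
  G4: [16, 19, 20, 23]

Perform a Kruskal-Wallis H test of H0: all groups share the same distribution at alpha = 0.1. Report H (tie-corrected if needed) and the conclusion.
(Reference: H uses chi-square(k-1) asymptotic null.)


Step 1: Combine all N = 18 observations and assign midranks.
sorted (value, group, rank): (9,G2,1), (10,G2,2), (12,G1,4), (12,G2,4), (12,G3,4), (14,G2,6.5), (14,G3,6.5), (16,G2,8.5), (16,G4,8.5), (17,G3,10), (19,G4,11), (20,G4,12), (21,G1,13.5), (21,G3,13.5), (22,G1,15), (23,G1,16.5), (23,G4,16.5), (25,G1,18)
Step 2: Sum ranks within each group.
R_1 = 67 (n_1 = 5)
R_2 = 22 (n_2 = 5)
R_3 = 34 (n_3 = 4)
R_4 = 48 (n_4 = 4)
Step 3: H = 12/(N(N+1)) * sum(R_i^2/n_i) - 3(N+1)
     = 12/(18*19) * (67^2/5 + 22^2/5 + 34^2/4 + 48^2/4) - 3*19
     = 0.035088 * 1859.6 - 57
     = 8.249123.
Step 4: Ties present; correction factor C = 1 - 48/(18^3 - 18) = 0.991744. Corrected H = 8.249123 / 0.991744 = 8.317794.
Step 5: Under H0, H ~ chi^2(3); p-value = 0.039881.
Step 6: alpha = 0.1. reject H0.

H = 8.3178, df = 3, p = 0.039881, reject H0.


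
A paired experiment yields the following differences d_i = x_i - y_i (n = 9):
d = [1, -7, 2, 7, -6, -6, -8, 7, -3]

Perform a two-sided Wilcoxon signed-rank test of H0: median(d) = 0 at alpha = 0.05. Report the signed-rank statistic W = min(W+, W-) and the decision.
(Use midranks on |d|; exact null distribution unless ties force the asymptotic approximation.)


Step 1: Drop any zero differences (none here) and take |d_i|.
|d| = [1, 7, 2, 7, 6, 6, 8, 7, 3]
Step 2: Midrank |d_i| (ties get averaged ranks).
ranks: |1|->1, |7|->7, |2|->2, |7|->7, |6|->4.5, |6|->4.5, |8|->9, |7|->7, |3|->3
Step 3: Attach original signs; sum ranks with positive sign and with negative sign.
W+ = 1 + 2 + 7 + 7 = 17
W- = 7 + 4.5 + 4.5 + 9 + 3 = 28
(Check: W+ + W- = 45 should equal n(n+1)/2 = 45.)
Step 4: Test statistic W = min(W+, W-) = 17.
Step 5: Ties in |d|, so use the tie-corrected normal approximation.
        E[W] = n(n+1)/4 = 9*10/4 = 22.5.
        Tie groups: |d|=6 (t=2), |d|=7 (t=3); sum(t^3 - t) = 30.
        Var[W] = n(n+1)(2n+1)/24 - sum(t^3-t)/48 = 1710/24 - 30/48 = 70.625.
        z = (W - E[W]) / sqrt(Var[W]) = (17 - 22.5) / 8.4039 = -0.6545.
        Two-sided p = 2*Phi(z) = 0.512815.
Step 6: alpha = 0.05. fail to reject H0.

W+ = 17, W- = 28, W = min = 17, p = 0.512815, fail to reject H0.


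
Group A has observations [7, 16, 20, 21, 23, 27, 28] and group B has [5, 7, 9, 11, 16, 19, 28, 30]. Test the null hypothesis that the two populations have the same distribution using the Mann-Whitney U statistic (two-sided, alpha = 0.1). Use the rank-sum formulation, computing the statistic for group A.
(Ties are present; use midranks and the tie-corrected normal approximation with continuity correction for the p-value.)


Step 1: Combine and sort all 15 observations; assign midranks.
sorted (value, group): (5,Y), (7,X), (7,Y), (9,Y), (11,Y), (16,X), (16,Y), (19,Y), (20,X), (21,X), (23,X), (27,X), (28,X), (28,Y), (30,Y)
ranks: 5->1, 7->2.5, 7->2.5, 9->4, 11->5, 16->6.5, 16->6.5, 19->8, 20->9, 21->10, 23->11, 27->12, 28->13.5, 28->13.5, 30->15
Step 2: Rank sum for X: R1 = 2.5 + 6.5 + 9 + 10 + 11 + 12 + 13.5 = 64.5.
Step 3: U_X = R1 - n1(n1+1)/2 = 64.5 - 7*8/2 = 64.5 - 28 = 36.5.
       U_Y = n1*n2 - U_X = 56 - 36.5 = 19.5.
Step 4: Ties are present, so use the tie-corrected normal approximation (with continuity correction) for the p-value.
Step 5: p-value = 0.353247; compare to alpha = 0.1. fail to reject H0.

U_X = 36.5, p = 0.353247, fail to reject H0 at alpha = 0.1.


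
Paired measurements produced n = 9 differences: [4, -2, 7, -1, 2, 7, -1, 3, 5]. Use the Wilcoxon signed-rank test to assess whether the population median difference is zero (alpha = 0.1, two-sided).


Step 1: Drop any zero differences (none here) and take |d_i|.
|d| = [4, 2, 7, 1, 2, 7, 1, 3, 5]
Step 2: Midrank |d_i| (ties get averaged ranks).
ranks: |4|->6, |2|->3.5, |7|->8.5, |1|->1.5, |2|->3.5, |7|->8.5, |1|->1.5, |3|->5, |5|->7
Step 3: Attach original signs; sum ranks with positive sign and with negative sign.
W+ = 6 + 8.5 + 3.5 + 8.5 + 5 + 7 = 38.5
W- = 3.5 + 1.5 + 1.5 = 6.5
(Check: W+ + W- = 45 should equal n(n+1)/2 = 45.)
Step 4: Test statistic W = min(W+, W-) = 6.5.
Step 5: Ties in |d|, so use the tie-corrected normal approximation.
        E[W] = n(n+1)/4 = 9*10/4 = 22.5.
        Tie groups: |d|=1 (t=2), |d|=2 (t=2), |d|=7 (t=2); sum(t^3 - t) = 18.
        Var[W] = n(n+1)(2n+1)/24 - sum(t^3-t)/48 = 1710/24 - 18/48 = 70.875.
        z = (W - E[W]) / sqrt(Var[W]) = (6.5 - 22.5) / 8.4187 = -1.9005.
        Two-sided p = 2*Phi(z) = 0.057364.
Step 6: alpha = 0.1. reject H0.

W+ = 38.5, W- = 6.5, W = min = 6.5, p = 0.057364, reject H0.


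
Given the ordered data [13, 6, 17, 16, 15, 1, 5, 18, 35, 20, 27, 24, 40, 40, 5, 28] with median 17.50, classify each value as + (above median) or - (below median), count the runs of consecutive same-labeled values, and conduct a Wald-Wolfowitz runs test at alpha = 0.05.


Step 1: Compute median = 17.50; label A = above, B = below.
Labels in order: BBBBBBBAAAAAAABA  (n_A = 8, n_B = 8)
Step 2: Count runs R = 4.
Step 3: Under H0 (random ordering), E[R] = 2*n_A*n_B/(n_A+n_B) + 1 = 2*8*8/16 + 1 = 9.0000.
        Var[R] = 2*n_A*n_B*(2*n_A*n_B - n_A - n_B) / ((n_A+n_B)^2 * (n_A+n_B-1)) = 14336/3840 = 3.7333.
        SD[R] = 1.9322.
Step 4: Continuity-corrected z = (R + 0.5 - E[R]) / SD[R] = (4 + 0.5 - 9.0000) / 1.9322 = -2.3290.
Step 5: Two-sided p-value via normal approximation = 2*(1 - Phi(|z|)) = 0.019861.
Step 6: alpha = 0.05. reject H0.

R = 4, z = -2.3290, p = 0.019861, reject H0.


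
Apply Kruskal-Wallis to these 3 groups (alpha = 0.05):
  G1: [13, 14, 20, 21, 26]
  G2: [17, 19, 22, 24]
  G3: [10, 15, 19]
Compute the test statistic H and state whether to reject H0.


Step 1: Combine all N = 12 observations and assign midranks.
sorted (value, group, rank): (10,G3,1), (13,G1,2), (14,G1,3), (15,G3,4), (17,G2,5), (19,G2,6.5), (19,G3,6.5), (20,G1,8), (21,G1,9), (22,G2,10), (24,G2,11), (26,G1,12)
Step 2: Sum ranks within each group.
R_1 = 34 (n_1 = 5)
R_2 = 32.5 (n_2 = 4)
R_3 = 11.5 (n_3 = 3)
Step 3: H = 12/(N(N+1)) * sum(R_i^2/n_i) - 3(N+1)
     = 12/(12*13) * (34^2/5 + 32.5^2/4 + 11.5^2/3) - 3*13
     = 0.076923 * 539.346 - 39
     = 2.488141.
Step 4: Ties present; correction factor C = 1 - 6/(12^3 - 12) = 0.996503. Corrected H = 2.488141 / 0.996503 = 2.496871.
Step 5: Under H0, H ~ chi^2(2); p-value = 0.286953.
Step 6: alpha = 0.05. fail to reject H0.

H = 2.4969, df = 2, p = 0.286953, fail to reject H0.


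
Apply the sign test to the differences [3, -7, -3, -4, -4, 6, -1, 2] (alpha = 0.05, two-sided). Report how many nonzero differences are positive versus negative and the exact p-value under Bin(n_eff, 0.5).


Step 1: Discard zero differences. Original n = 8; n_eff = number of nonzero differences = 8.
Nonzero differences (with sign): +3, -7, -3, -4, -4, +6, -1, +2
Step 2: Count signs: positive = 3, negative = 5.
Step 3: Under H0: P(positive) = 0.5, so the number of positives S ~ Bin(8, 0.5).
Step 4: Two-sided exact p-value = sum of Bin(8,0.5) probabilities at or below the observed probability = 0.726562.
Step 5: alpha = 0.05. fail to reject H0.

n_eff = 8, pos = 3, neg = 5, p = 0.726562, fail to reject H0.


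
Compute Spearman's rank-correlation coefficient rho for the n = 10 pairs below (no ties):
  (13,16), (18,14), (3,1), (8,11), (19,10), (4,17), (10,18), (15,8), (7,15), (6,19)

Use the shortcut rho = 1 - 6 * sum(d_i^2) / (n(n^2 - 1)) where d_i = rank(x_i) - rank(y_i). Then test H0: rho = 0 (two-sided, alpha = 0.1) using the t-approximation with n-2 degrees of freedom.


Step 1: Rank x and y separately (midranks; no ties here).
rank(x): 13->7, 18->9, 3->1, 8->5, 19->10, 4->2, 10->6, 15->8, 7->4, 6->3
rank(y): 16->7, 14->5, 1->1, 11->4, 10->3, 17->8, 18->9, 8->2, 15->6, 19->10
Step 2: d_i = R_x(i) - R_y(i); compute d_i^2.
  (7-7)^2=0, (9-5)^2=16, (1-1)^2=0, (5-4)^2=1, (10-3)^2=49, (2-8)^2=36, (6-9)^2=9, (8-2)^2=36, (4-6)^2=4, (3-10)^2=49
sum(d^2) = 200.
Step 3: rho = 1 - 6*200 / (10*(10^2 - 1)) = 1 - 1200/990 = -0.212121.
Step 4: Under H0, t = rho * sqrt((n-2)/(1-rho^2)) = -0.6139 ~ t(8).
Step 5: Two-sided p-value from the t-distribution with 8 df = 0.556306.
Step 6: alpha = 0.1. fail to reject H0.

rho = -0.2121, p = 0.556306, fail to reject H0 at alpha = 0.1.


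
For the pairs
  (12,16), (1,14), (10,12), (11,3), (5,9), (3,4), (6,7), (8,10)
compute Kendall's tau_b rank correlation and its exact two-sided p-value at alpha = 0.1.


Step 1: Enumerate the 28 unordered pairs (i,j) with i<j and classify each by sign(x_j-x_i) * sign(y_j-y_i).
  (1,2):dx=-11,dy=-2->C; (1,3):dx=-2,dy=-4->C; (1,4):dx=-1,dy=-13->C; (1,5):dx=-7,dy=-7->C
  (1,6):dx=-9,dy=-12->C; (1,7):dx=-6,dy=-9->C; (1,8):dx=-4,dy=-6->C; (2,3):dx=+9,dy=-2->D
  (2,4):dx=+10,dy=-11->D; (2,5):dx=+4,dy=-5->D; (2,6):dx=+2,dy=-10->D; (2,7):dx=+5,dy=-7->D
  (2,8):dx=+7,dy=-4->D; (3,4):dx=+1,dy=-9->D; (3,5):dx=-5,dy=-3->C; (3,6):dx=-7,dy=-8->C
  (3,7):dx=-4,dy=-5->C; (3,8):dx=-2,dy=-2->C; (4,5):dx=-6,dy=+6->D; (4,6):dx=-8,dy=+1->D
  (4,7):dx=-5,dy=+4->D; (4,8):dx=-3,dy=+7->D; (5,6):dx=-2,dy=-5->C; (5,7):dx=+1,dy=-2->D
  (5,8):dx=+3,dy=+1->C; (6,7):dx=+3,dy=+3->C; (6,8):dx=+5,dy=+6->C; (7,8):dx=+2,dy=+3->C
Step 2: C = 16, D = 12, total pairs = 28.
Step 3: tau = (C - D)/(n(n-1)/2) = (16 - 12)/28 = 0.142857.
Step 4: Exact two-sided p-value (enumerate n! = 40320 permutations of y under H0): p = 0.719544.
Step 5: alpha = 0.1. fail to reject H0.

tau_b = 0.1429 (C=16, D=12), p = 0.719544, fail to reject H0.


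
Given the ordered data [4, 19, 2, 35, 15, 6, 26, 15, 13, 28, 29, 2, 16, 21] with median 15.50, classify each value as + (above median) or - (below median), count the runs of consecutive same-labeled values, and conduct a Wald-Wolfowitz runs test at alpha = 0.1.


Step 1: Compute median = 15.50; label A = above, B = below.
Labels in order: BABABBABBAABAA  (n_A = 7, n_B = 7)
Step 2: Count runs R = 10.
Step 3: Under H0 (random ordering), E[R] = 2*n_A*n_B/(n_A+n_B) + 1 = 2*7*7/14 + 1 = 8.0000.
        Var[R] = 2*n_A*n_B*(2*n_A*n_B - n_A - n_B) / ((n_A+n_B)^2 * (n_A+n_B-1)) = 8232/2548 = 3.2308.
        SD[R] = 1.7974.
Step 4: Continuity-corrected z = (R - 0.5 - E[R]) / SD[R] = (10 - 0.5 - 8.0000) / 1.7974 = 0.8345.
Step 5: Two-sided p-value via normal approximation = 2*(1 - Phi(|z|)) = 0.403986.
Step 6: alpha = 0.1. fail to reject H0.

R = 10, z = 0.8345, p = 0.403986, fail to reject H0.


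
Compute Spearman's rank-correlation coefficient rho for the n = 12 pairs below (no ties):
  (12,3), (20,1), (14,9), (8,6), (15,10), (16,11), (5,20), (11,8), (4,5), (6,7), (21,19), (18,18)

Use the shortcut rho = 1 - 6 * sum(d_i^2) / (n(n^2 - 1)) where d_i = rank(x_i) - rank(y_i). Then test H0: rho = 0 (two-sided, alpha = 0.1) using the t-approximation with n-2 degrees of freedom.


Step 1: Rank x and y separately (midranks; no ties here).
rank(x): 12->6, 20->11, 14->7, 8->4, 15->8, 16->9, 5->2, 11->5, 4->1, 6->3, 21->12, 18->10
rank(y): 3->2, 1->1, 9->7, 6->4, 10->8, 11->9, 20->12, 8->6, 5->3, 7->5, 19->11, 18->10
Step 2: d_i = R_x(i) - R_y(i); compute d_i^2.
  (6-2)^2=16, (11-1)^2=100, (7-7)^2=0, (4-4)^2=0, (8-8)^2=0, (9-9)^2=0, (2-12)^2=100, (5-6)^2=1, (1-3)^2=4, (3-5)^2=4, (12-11)^2=1, (10-10)^2=0
sum(d^2) = 226.
Step 3: rho = 1 - 6*226 / (12*(12^2 - 1)) = 1 - 1356/1716 = 0.209790.
Step 4: Under H0, t = rho * sqrt((n-2)/(1-rho^2)) = 0.6785 ~ t(10).
Step 5: Two-sided p-value from the t-distribution with 10 df = 0.512841.
Step 6: alpha = 0.1. fail to reject H0.

rho = 0.2098, p = 0.512841, fail to reject H0 at alpha = 0.1.


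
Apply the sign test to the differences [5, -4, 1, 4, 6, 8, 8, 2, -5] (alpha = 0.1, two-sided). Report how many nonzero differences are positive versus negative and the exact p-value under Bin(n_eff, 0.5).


Step 1: Discard zero differences. Original n = 9; n_eff = number of nonzero differences = 9.
Nonzero differences (with sign): +5, -4, +1, +4, +6, +8, +8, +2, -5
Step 2: Count signs: positive = 7, negative = 2.
Step 3: Under H0: P(positive) = 0.5, so the number of positives S ~ Bin(9, 0.5).
Step 4: Two-sided exact p-value = sum of Bin(9,0.5) probabilities at or below the observed probability = 0.179688.
Step 5: alpha = 0.1. fail to reject H0.

n_eff = 9, pos = 7, neg = 2, p = 0.179688, fail to reject H0.


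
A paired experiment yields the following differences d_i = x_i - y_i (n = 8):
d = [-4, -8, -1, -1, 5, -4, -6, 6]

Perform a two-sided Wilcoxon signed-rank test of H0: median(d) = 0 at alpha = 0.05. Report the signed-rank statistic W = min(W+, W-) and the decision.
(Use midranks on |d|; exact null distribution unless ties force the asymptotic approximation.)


Step 1: Drop any zero differences (none here) and take |d_i|.
|d| = [4, 8, 1, 1, 5, 4, 6, 6]
Step 2: Midrank |d_i| (ties get averaged ranks).
ranks: |4|->3.5, |8|->8, |1|->1.5, |1|->1.5, |5|->5, |4|->3.5, |6|->6.5, |6|->6.5
Step 3: Attach original signs; sum ranks with positive sign and with negative sign.
W+ = 5 + 6.5 = 11.5
W- = 3.5 + 8 + 1.5 + 1.5 + 3.5 + 6.5 = 24.5
(Check: W+ + W- = 36 should equal n(n+1)/2 = 36.)
Step 4: Test statistic W = min(W+, W-) = 11.5.
Step 5: Ties in |d|, so use the tie-corrected normal approximation.
        E[W] = n(n+1)/4 = 8*9/4 = 18.
        Tie groups: |d|=1 (t=2), |d|=4 (t=2), |d|=6 (t=2); sum(t^3 - t) = 18.
        Var[W] = n(n+1)(2n+1)/24 - sum(t^3-t)/48 = 1224/24 - 18/48 = 50.625.
        z = (W - E[W]) / sqrt(Var[W]) = (11.5 - 18) / 7.1151 = -0.9135.
        Two-sided p = 2*Phi(z) = 0.360955.
Step 6: alpha = 0.05. fail to reject H0.

W+ = 11.5, W- = 24.5, W = min = 11.5, p = 0.360955, fail to reject H0.


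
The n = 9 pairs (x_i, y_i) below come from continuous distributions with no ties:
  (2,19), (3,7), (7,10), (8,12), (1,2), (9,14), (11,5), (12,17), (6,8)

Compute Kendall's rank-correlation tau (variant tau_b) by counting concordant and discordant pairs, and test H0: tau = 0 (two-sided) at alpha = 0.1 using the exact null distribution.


Step 1: Enumerate the 36 unordered pairs (i,j) with i<j and classify each by sign(x_j-x_i) * sign(y_j-y_i).
  (1,2):dx=+1,dy=-12->D; (1,3):dx=+5,dy=-9->D; (1,4):dx=+6,dy=-7->D; (1,5):dx=-1,dy=-17->C
  (1,6):dx=+7,dy=-5->D; (1,7):dx=+9,dy=-14->D; (1,8):dx=+10,dy=-2->D; (1,9):dx=+4,dy=-11->D
  (2,3):dx=+4,dy=+3->C; (2,4):dx=+5,dy=+5->C; (2,5):dx=-2,dy=-5->C; (2,6):dx=+6,dy=+7->C
  (2,7):dx=+8,dy=-2->D; (2,8):dx=+9,dy=+10->C; (2,9):dx=+3,dy=+1->C; (3,4):dx=+1,dy=+2->C
  (3,5):dx=-6,dy=-8->C; (3,6):dx=+2,dy=+4->C; (3,7):dx=+4,dy=-5->D; (3,8):dx=+5,dy=+7->C
  (3,9):dx=-1,dy=-2->C; (4,5):dx=-7,dy=-10->C; (4,6):dx=+1,dy=+2->C; (4,7):dx=+3,dy=-7->D
  (4,8):dx=+4,dy=+5->C; (4,9):dx=-2,dy=-4->C; (5,6):dx=+8,dy=+12->C; (5,7):dx=+10,dy=+3->C
  (5,8):dx=+11,dy=+15->C; (5,9):dx=+5,dy=+6->C; (6,7):dx=+2,dy=-9->D; (6,8):dx=+3,dy=+3->C
  (6,9):dx=-3,dy=-6->C; (7,8):dx=+1,dy=+12->C; (7,9):dx=-5,dy=+3->D; (8,9):dx=-6,dy=-9->C
Step 2: C = 24, D = 12, total pairs = 36.
Step 3: tau = (C - D)/(n(n-1)/2) = (24 - 12)/36 = 0.333333.
Step 4: Exact two-sided p-value (enumerate n! = 362880 permutations of y under H0): p = 0.259518.
Step 5: alpha = 0.1. fail to reject H0.

tau_b = 0.3333 (C=24, D=12), p = 0.259518, fail to reject H0.


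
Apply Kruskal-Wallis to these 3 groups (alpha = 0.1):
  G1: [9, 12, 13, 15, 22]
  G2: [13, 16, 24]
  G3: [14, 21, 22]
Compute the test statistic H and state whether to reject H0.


Step 1: Combine all N = 11 observations and assign midranks.
sorted (value, group, rank): (9,G1,1), (12,G1,2), (13,G1,3.5), (13,G2,3.5), (14,G3,5), (15,G1,6), (16,G2,7), (21,G3,8), (22,G1,9.5), (22,G3,9.5), (24,G2,11)
Step 2: Sum ranks within each group.
R_1 = 22 (n_1 = 5)
R_2 = 21.5 (n_2 = 3)
R_3 = 22.5 (n_3 = 3)
Step 3: H = 12/(N(N+1)) * sum(R_i^2/n_i) - 3(N+1)
     = 12/(11*12) * (22^2/5 + 21.5^2/3 + 22.5^2/3) - 3*12
     = 0.090909 * 419.633 - 36
     = 2.148485.
Step 4: Ties present; correction factor C = 1 - 12/(11^3 - 11) = 0.990909. Corrected H = 2.148485 / 0.990909 = 2.168196.
Step 5: Under H0, H ~ chi^2(2); p-value = 0.338207.
Step 6: alpha = 0.1. fail to reject H0.

H = 2.1682, df = 2, p = 0.338207, fail to reject H0.


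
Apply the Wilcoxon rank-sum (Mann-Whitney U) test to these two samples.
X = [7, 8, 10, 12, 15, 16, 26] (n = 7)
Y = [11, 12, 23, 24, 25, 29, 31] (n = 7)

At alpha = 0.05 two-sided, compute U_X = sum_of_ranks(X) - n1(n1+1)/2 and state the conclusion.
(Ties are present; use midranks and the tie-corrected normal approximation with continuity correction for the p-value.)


Step 1: Combine and sort all 14 observations; assign midranks.
sorted (value, group): (7,X), (8,X), (10,X), (11,Y), (12,X), (12,Y), (15,X), (16,X), (23,Y), (24,Y), (25,Y), (26,X), (29,Y), (31,Y)
ranks: 7->1, 8->2, 10->3, 11->4, 12->5.5, 12->5.5, 15->7, 16->8, 23->9, 24->10, 25->11, 26->12, 29->13, 31->14
Step 2: Rank sum for X: R1 = 1 + 2 + 3 + 5.5 + 7 + 8 + 12 = 38.5.
Step 3: U_X = R1 - n1(n1+1)/2 = 38.5 - 7*8/2 = 38.5 - 28 = 10.5.
       U_Y = n1*n2 - U_X = 49 - 10.5 = 38.5.
Step 4: Ties are present, so use the tie-corrected normal approximation (with continuity correction) for the p-value.
Step 5: p-value = 0.084192; compare to alpha = 0.05. fail to reject H0.

U_X = 10.5, p = 0.084192, fail to reject H0 at alpha = 0.05.
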